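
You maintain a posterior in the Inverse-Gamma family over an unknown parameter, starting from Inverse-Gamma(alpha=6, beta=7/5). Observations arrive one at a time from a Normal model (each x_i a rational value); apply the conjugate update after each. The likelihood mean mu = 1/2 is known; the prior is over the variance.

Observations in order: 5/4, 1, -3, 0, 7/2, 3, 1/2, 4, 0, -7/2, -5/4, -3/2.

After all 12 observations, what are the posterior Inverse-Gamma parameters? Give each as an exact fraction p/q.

obs 1: x=5/4 → posterior Inverse-Gamma(13/2, 269/160)
obs 2: x=1 → posterior Inverse-Gamma(7, 289/160)
obs 3: x=-3 → posterior Inverse-Gamma(15/2, 1269/160)
obs 4: x=0 → posterior Inverse-Gamma(8, 1289/160)
obs 5: x=7/2 → posterior Inverse-Gamma(17/2, 2009/160)
obs 6: x=3 → posterior Inverse-Gamma(9, 2509/160)
obs 7: x=1/2 → posterior Inverse-Gamma(19/2, 2509/160)
obs 8: x=4 → posterior Inverse-Gamma(10, 3489/160)
obs 9: x=0 → posterior Inverse-Gamma(21/2, 3509/160)
obs 10: x=-7/2 → posterior Inverse-Gamma(11, 4789/160)
obs 11: x=-5/4 → posterior Inverse-Gamma(23/2, 2517/80)
obs 12: x=-3/2 → posterior Inverse-Gamma(12, 2677/80)

alpha=12, beta=2677/80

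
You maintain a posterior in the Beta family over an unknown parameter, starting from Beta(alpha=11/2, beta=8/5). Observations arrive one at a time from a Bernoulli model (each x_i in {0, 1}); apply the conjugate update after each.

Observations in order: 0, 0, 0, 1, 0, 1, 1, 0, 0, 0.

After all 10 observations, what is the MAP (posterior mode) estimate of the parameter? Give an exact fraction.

obs 1: x=0 → posterior Beta(11/2, 13/5)
obs 2: x=0 → posterior Beta(11/2, 18/5)
obs 3: x=0 → posterior Beta(11/2, 23/5)
obs 4: x=1 → posterior Beta(13/2, 23/5)
obs 5: x=0 → posterior Beta(13/2, 28/5)
obs 6: x=1 → posterior Beta(15/2, 28/5)
obs 7: x=1 → posterior Beta(17/2, 28/5)
obs 8: x=0 → posterior Beta(17/2, 33/5)
obs 9: x=0 → posterior Beta(17/2, 38/5)
obs 10: x=0 → posterior Beta(17/2, 43/5)

75/151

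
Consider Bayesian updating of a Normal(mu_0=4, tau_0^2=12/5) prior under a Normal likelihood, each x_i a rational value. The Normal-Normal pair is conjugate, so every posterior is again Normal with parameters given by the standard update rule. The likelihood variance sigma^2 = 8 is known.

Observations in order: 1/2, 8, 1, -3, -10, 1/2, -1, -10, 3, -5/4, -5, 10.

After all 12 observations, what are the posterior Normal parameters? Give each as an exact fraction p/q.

mu_0=73/184, tau_0^2=12/23

obs 1: x=1/2 → posterior Normal(83/26, 24/13)
obs 2: x=8 → posterior Normal(131/32, 3/2)
obs 3: x=1 → posterior Normal(137/38, 24/19)
obs 4: x=-3 → posterior Normal(119/44, 12/11)
obs 5: x=-10 → posterior Normal(59/50, 24/25)
obs 6: x=1/2 → posterior Normal(31/28, 6/7)
obs 7: x=-1 → posterior Normal(28/31, 24/31)
obs 8: x=-10 → posterior Normal(-1/17, 12/17)
obs 9: x=3 → posterior Normal(7/37, 24/37)
obs 10: x=-5/4 → posterior Normal(13/160, 3/5)
obs 11: x=-5 → posterior Normal(-47/172, 24/43)
obs 12: x=10 → posterior Normal(73/184, 12/23)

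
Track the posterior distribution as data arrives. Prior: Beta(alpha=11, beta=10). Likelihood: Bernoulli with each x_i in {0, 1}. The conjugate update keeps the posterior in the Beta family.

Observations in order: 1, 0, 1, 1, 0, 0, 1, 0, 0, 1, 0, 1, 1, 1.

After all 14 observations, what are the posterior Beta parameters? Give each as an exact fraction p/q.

obs 1: x=1 → posterior Beta(12, 10)
obs 2: x=0 → posterior Beta(12, 11)
obs 3: x=1 → posterior Beta(13, 11)
obs 4: x=1 → posterior Beta(14, 11)
obs 5: x=0 → posterior Beta(14, 12)
obs 6: x=0 → posterior Beta(14, 13)
obs 7: x=1 → posterior Beta(15, 13)
obs 8: x=0 → posterior Beta(15, 14)
obs 9: x=0 → posterior Beta(15, 15)
obs 10: x=1 → posterior Beta(16, 15)
obs 11: x=0 → posterior Beta(16, 16)
obs 12: x=1 → posterior Beta(17, 16)
obs 13: x=1 → posterior Beta(18, 16)
obs 14: x=1 → posterior Beta(19, 16)

alpha=19, beta=16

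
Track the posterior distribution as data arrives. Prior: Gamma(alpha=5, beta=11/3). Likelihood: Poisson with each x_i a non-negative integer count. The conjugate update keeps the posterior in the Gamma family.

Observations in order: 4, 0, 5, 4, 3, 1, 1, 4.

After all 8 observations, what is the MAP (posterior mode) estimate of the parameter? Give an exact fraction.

obs 1: x=4 → posterior Gamma(9, 14/3)
obs 2: x=0 → posterior Gamma(9, 17/3)
obs 3: x=5 → posterior Gamma(14, 20/3)
obs 4: x=4 → posterior Gamma(18, 23/3)
obs 5: x=3 → posterior Gamma(21, 26/3)
obs 6: x=1 → posterior Gamma(22, 29/3)
obs 7: x=1 → posterior Gamma(23, 32/3)
obs 8: x=4 → posterior Gamma(27, 35/3)

78/35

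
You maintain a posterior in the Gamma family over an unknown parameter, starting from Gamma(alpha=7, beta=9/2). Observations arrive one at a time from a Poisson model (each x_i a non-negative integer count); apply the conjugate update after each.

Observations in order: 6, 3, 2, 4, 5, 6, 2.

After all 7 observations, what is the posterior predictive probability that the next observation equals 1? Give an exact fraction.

obs 1: x=6 → posterior Gamma(13, 11/2)
obs 2: x=3 → posterior Gamma(16, 13/2)
obs 3: x=2 → posterior Gamma(18, 15/2)
obs 4: x=4 → posterior Gamma(22, 17/2)
obs 5: x=5 → posterior Gamma(27, 19/2)
obs 6: x=6 → posterior Gamma(33, 21/2)
obs 7: x=2 → posterior Gamma(35, 23/2)

6406226598540797522794839518063360889154074848098/42351647362715016953416125033982098102569580078125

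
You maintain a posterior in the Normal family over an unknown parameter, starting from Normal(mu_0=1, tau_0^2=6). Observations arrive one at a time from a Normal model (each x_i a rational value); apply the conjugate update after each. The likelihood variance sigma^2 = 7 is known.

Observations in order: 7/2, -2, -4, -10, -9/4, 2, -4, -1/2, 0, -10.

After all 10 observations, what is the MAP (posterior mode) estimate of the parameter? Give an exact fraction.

-313/134

obs 1: x=7/2 → posterior Normal(28/13, 42/13)
obs 2: x=-2 → posterior Normal(16/19, 42/19)
obs 3: x=-4 → posterior Normal(-8/25, 42/25)
obs 4: x=-10 → posterior Normal(-68/31, 42/31)
obs 5: x=-9/4 → posterior Normal(-163/74, 42/37)
obs 6: x=2 → posterior Normal(-139/86, 42/43)
obs 7: x=-4 → posterior Normal(-187/98, 6/7)
obs 8: x=-1/2 → posterior Normal(-193/110, 42/55)
obs 9: x=0 → posterior Normal(-193/122, 42/61)
obs 10: x=-10 → posterior Normal(-313/134, 42/67)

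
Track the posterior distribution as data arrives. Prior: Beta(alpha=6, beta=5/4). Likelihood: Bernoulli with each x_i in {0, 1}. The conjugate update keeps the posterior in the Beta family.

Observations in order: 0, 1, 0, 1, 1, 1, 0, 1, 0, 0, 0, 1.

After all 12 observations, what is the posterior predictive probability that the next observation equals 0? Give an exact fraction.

obs 1: x=0 → posterior Beta(6, 9/4)
obs 2: x=1 → posterior Beta(7, 9/4)
obs 3: x=0 → posterior Beta(7, 13/4)
obs 4: x=1 → posterior Beta(8, 13/4)
obs 5: x=1 → posterior Beta(9, 13/4)
obs 6: x=1 → posterior Beta(10, 13/4)
obs 7: x=0 → posterior Beta(10, 17/4)
obs 8: x=1 → posterior Beta(11, 17/4)
obs 9: x=0 → posterior Beta(11, 21/4)
obs 10: x=0 → posterior Beta(11, 25/4)
obs 11: x=0 → posterior Beta(11, 29/4)
obs 12: x=1 → posterior Beta(12, 29/4)

29/77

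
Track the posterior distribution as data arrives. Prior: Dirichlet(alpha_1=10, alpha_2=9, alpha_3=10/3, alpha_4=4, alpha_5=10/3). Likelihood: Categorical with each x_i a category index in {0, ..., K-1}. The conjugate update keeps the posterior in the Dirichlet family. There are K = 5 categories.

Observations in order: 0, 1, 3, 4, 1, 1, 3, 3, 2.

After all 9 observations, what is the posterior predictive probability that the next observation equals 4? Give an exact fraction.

obs 1: x=0 → posterior Dirichlet(11, 9, 10/3, 4, 10/3)
obs 2: x=1 → posterior Dirichlet(11, 10, 10/3, 4, 10/3)
obs 3: x=3 → posterior Dirichlet(11, 10, 10/3, 5, 10/3)
obs 4: x=4 → posterior Dirichlet(11, 10, 10/3, 5, 13/3)
obs 5: x=1 → posterior Dirichlet(11, 11, 10/3, 5, 13/3)
obs 6: x=1 → posterior Dirichlet(11, 12, 10/3, 5, 13/3)
obs 7: x=3 → posterior Dirichlet(11, 12, 10/3, 6, 13/3)
obs 8: x=3 → posterior Dirichlet(11, 12, 10/3, 7, 13/3)
obs 9: x=2 → posterior Dirichlet(11, 12, 13/3, 7, 13/3)

13/116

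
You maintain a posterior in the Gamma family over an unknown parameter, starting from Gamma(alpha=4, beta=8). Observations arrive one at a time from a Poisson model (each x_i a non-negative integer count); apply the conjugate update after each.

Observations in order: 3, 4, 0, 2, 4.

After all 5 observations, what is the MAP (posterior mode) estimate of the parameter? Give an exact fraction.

obs 1: x=3 → posterior Gamma(7, 9)
obs 2: x=4 → posterior Gamma(11, 10)
obs 3: x=0 → posterior Gamma(11, 11)
obs 4: x=2 → posterior Gamma(13, 12)
obs 5: x=4 → posterior Gamma(17, 13)

16/13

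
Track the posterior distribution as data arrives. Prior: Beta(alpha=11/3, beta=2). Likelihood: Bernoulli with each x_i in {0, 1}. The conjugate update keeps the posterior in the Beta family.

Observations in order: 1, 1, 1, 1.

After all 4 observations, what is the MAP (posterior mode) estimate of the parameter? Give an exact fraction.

obs 1: x=1 → posterior Beta(14/3, 2)
obs 2: x=1 → posterior Beta(17/3, 2)
obs 3: x=1 → posterior Beta(20/3, 2)
obs 4: x=1 → posterior Beta(23/3, 2)

20/23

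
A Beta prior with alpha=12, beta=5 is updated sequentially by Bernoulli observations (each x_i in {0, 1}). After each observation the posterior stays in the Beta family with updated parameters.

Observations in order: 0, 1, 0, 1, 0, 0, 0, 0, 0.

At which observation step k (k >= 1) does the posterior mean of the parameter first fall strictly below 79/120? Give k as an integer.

k = 3

obs 1: x=0 → posterior Beta(12, 6)
obs 2: x=1 → posterior Beta(13, 6)
obs 3: x=0 → posterior Beta(13, 7)
obs 4: x=1 → posterior Beta(14, 7)
obs 5: x=0 → posterior Beta(14, 8)
obs 6: x=0 → posterior Beta(14, 9)
obs 7: x=0 → posterior Beta(14, 10)
obs 8: x=0 → posterior Beta(14, 11)
obs 9: x=0 → posterior Beta(14, 12)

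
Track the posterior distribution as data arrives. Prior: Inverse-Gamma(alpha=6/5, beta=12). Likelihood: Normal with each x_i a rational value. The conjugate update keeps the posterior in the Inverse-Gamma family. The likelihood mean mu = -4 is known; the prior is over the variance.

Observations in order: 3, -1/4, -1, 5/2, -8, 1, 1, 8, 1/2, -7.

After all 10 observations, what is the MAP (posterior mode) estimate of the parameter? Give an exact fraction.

obs 1: x=3 → posterior Inverse-Gamma(17/10, 73/2)
obs 2: x=-1/4 → posterior Inverse-Gamma(11/5, 1393/32)
obs 3: x=-1 → posterior Inverse-Gamma(27/10, 1537/32)
obs 4: x=5/2 → posterior Inverse-Gamma(16/5, 2213/32)
obs 5: x=-8 → posterior Inverse-Gamma(37/10, 2469/32)
obs 6: x=1 → posterior Inverse-Gamma(21/5, 2869/32)
obs 7: x=1 → posterior Inverse-Gamma(47/10, 3269/32)
obs 8: x=8 → posterior Inverse-Gamma(26/5, 5573/32)
obs 9: x=1/2 → posterior Inverse-Gamma(57/10, 5897/32)
obs 10: x=-7 → posterior Inverse-Gamma(31/5, 6041/32)

30205/1152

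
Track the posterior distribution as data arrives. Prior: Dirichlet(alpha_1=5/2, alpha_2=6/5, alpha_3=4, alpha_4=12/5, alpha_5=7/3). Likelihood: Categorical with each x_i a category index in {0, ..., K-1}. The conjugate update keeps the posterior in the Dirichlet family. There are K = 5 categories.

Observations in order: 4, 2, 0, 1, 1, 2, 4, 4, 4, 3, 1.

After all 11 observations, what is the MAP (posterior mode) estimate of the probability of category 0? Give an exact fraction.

75/553

obs 1: x=4 → posterior Dirichlet(5/2, 6/5, 4, 12/5, 10/3)
obs 2: x=2 → posterior Dirichlet(5/2, 6/5, 5, 12/5, 10/3)
obs 3: x=0 → posterior Dirichlet(7/2, 6/5, 5, 12/5, 10/3)
obs 4: x=1 → posterior Dirichlet(7/2, 11/5, 5, 12/5, 10/3)
obs 5: x=1 → posterior Dirichlet(7/2, 16/5, 5, 12/5, 10/3)
obs 6: x=2 → posterior Dirichlet(7/2, 16/5, 6, 12/5, 10/3)
obs 7: x=4 → posterior Dirichlet(7/2, 16/5, 6, 12/5, 13/3)
obs 8: x=4 → posterior Dirichlet(7/2, 16/5, 6, 12/5, 16/3)
obs 9: x=4 → posterior Dirichlet(7/2, 16/5, 6, 12/5, 19/3)
obs 10: x=3 → posterior Dirichlet(7/2, 16/5, 6, 17/5, 19/3)
obs 11: x=1 → posterior Dirichlet(7/2, 21/5, 6, 17/5, 19/3)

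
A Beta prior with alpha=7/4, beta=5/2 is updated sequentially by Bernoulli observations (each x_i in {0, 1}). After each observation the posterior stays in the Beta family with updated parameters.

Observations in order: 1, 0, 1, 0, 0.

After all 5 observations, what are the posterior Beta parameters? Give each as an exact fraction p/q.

alpha=15/4, beta=11/2

obs 1: x=1 → posterior Beta(11/4, 5/2)
obs 2: x=0 → posterior Beta(11/4, 7/2)
obs 3: x=1 → posterior Beta(15/4, 7/2)
obs 4: x=0 → posterior Beta(15/4, 9/2)
obs 5: x=0 → posterior Beta(15/4, 11/2)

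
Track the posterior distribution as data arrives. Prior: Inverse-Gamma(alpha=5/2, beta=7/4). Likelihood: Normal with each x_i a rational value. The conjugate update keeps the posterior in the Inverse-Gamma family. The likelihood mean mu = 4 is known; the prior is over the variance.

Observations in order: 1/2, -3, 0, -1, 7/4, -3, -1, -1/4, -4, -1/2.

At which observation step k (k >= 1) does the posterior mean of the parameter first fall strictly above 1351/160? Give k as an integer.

obs 1: x=1/2 → posterior Inverse-Gamma(3, 63/8)
obs 2: x=-3 → posterior Inverse-Gamma(7/2, 259/8)
obs 3: x=0 → posterior Inverse-Gamma(4, 323/8)
obs 4: x=-1 → posterior Inverse-Gamma(9/2, 423/8)
obs 5: x=7/4 → posterior Inverse-Gamma(5, 1773/32)
obs 6: x=-3 → posterior Inverse-Gamma(11/2, 2557/32)
obs 7: x=-1 → posterior Inverse-Gamma(6, 2957/32)
obs 8: x=-1/4 → posterior Inverse-Gamma(13/2, 1623/16)
obs 9: x=-4 → posterior Inverse-Gamma(7, 2135/16)
obs 10: x=-1/2 → posterior Inverse-Gamma(15/2, 2297/16)

k = 2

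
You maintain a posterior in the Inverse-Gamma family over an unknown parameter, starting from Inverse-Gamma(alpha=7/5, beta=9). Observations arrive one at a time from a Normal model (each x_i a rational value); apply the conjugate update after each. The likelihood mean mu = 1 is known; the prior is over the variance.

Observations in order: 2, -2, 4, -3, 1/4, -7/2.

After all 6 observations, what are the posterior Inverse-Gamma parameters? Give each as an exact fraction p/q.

obs 1: x=2 → posterior Inverse-Gamma(19/10, 19/2)
obs 2: x=-2 → posterior Inverse-Gamma(12/5, 14)
obs 3: x=4 → posterior Inverse-Gamma(29/10, 37/2)
obs 4: x=-3 → posterior Inverse-Gamma(17/5, 53/2)
obs 5: x=1/4 → posterior Inverse-Gamma(39/10, 857/32)
obs 6: x=-7/2 → posterior Inverse-Gamma(22/5, 1181/32)

alpha=22/5, beta=1181/32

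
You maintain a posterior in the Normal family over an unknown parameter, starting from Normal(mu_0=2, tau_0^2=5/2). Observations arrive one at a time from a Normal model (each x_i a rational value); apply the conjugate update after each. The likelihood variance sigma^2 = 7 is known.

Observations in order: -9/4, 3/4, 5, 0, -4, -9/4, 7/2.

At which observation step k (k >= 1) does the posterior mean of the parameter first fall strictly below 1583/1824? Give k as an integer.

obs 1: x=-9/4 → posterior Normal(67/76, 35/19)
obs 2: x=3/4 → posterior Normal(41/48, 35/24)
obs 3: x=5 → posterior Normal(91/58, 35/29)
obs 4: x=0 → posterior Normal(91/68, 35/34)
obs 5: x=-4 → posterior Normal(17/26, 35/39)
obs 6: x=-9/4 → posterior Normal(57/176, 35/44)
obs 7: x=7/2 → posterior Normal(127/196, 5/7)

k = 2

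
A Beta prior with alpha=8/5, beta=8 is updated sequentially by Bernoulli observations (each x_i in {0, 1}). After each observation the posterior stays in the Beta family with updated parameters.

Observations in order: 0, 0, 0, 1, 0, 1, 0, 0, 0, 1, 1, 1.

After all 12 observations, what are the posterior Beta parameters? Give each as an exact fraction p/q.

alpha=33/5, beta=15

obs 1: x=0 → posterior Beta(8/5, 9)
obs 2: x=0 → posterior Beta(8/5, 10)
obs 3: x=0 → posterior Beta(8/5, 11)
obs 4: x=1 → posterior Beta(13/5, 11)
obs 5: x=0 → posterior Beta(13/5, 12)
obs 6: x=1 → posterior Beta(18/5, 12)
obs 7: x=0 → posterior Beta(18/5, 13)
obs 8: x=0 → posterior Beta(18/5, 14)
obs 9: x=0 → posterior Beta(18/5, 15)
obs 10: x=1 → posterior Beta(23/5, 15)
obs 11: x=1 → posterior Beta(28/5, 15)
obs 12: x=1 → posterior Beta(33/5, 15)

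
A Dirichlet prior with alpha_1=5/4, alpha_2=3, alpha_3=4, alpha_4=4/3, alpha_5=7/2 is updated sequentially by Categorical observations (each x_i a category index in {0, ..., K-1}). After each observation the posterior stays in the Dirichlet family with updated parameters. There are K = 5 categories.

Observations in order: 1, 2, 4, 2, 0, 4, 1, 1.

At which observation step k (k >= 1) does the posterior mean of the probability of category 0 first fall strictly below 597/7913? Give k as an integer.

obs 1: x=1 → posterior Dirichlet(5/4, 4, 4, 4/3, 7/2)
obs 2: x=2 → posterior Dirichlet(5/4, 4, 5, 4/3, 7/2)
obs 3: x=4 → posterior Dirichlet(5/4, 4, 5, 4/3, 9/2)
obs 4: x=2 → posterior Dirichlet(5/4, 4, 6, 4/3, 9/2)
obs 5: x=0 → posterior Dirichlet(9/4, 4, 6, 4/3, 9/2)
obs 6: x=4 → posterior Dirichlet(9/4, 4, 6, 4/3, 11/2)
obs 7: x=1 → posterior Dirichlet(9/4, 5, 6, 4/3, 11/2)
obs 8: x=1 → posterior Dirichlet(9/4, 6, 6, 4/3, 11/2)

k = 4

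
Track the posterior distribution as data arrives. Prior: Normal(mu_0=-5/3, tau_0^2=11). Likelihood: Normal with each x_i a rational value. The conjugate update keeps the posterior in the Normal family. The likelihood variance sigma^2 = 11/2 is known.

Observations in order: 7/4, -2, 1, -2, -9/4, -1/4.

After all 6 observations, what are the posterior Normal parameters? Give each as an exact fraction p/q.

mu_0=-55/78, tau_0^2=11/13

obs 1: x=7/4 → posterior Normal(11/18, 11/3)
obs 2: x=-2 → posterior Normal(-13/30, 11/5)
obs 3: x=1 → posterior Normal(-1/42, 11/7)
obs 4: x=-2 → posterior Normal(-25/54, 11/9)
obs 5: x=-9/4 → posterior Normal(-26/33, 1)
obs 6: x=-1/4 → posterior Normal(-55/78, 11/13)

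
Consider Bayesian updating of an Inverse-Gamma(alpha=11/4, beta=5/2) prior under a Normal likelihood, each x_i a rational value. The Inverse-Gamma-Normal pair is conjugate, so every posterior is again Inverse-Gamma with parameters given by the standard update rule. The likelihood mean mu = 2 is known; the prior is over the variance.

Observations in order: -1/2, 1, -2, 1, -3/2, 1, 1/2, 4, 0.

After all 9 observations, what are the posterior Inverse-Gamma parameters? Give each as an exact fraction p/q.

alpha=29/4, beta=211/8

obs 1: x=-1/2 → posterior Inverse-Gamma(13/4, 45/8)
obs 2: x=1 → posterior Inverse-Gamma(15/4, 49/8)
obs 3: x=-2 → posterior Inverse-Gamma(17/4, 113/8)
obs 4: x=1 → posterior Inverse-Gamma(19/4, 117/8)
obs 5: x=-3/2 → posterior Inverse-Gamma(21/4, 83/4)
obs 6: x=1 → posterior Inverse-Gamma(23/4, 85/4)
obs 7: x=1/2 → posterior Inverse-Gamma(25/4, 179/8)
obs 8: x=4 → posterior Inverse-Gamma(27/4, 195/8)
obs 9: x=0 → posterior Inverse-Gamma(29/4, 211/8)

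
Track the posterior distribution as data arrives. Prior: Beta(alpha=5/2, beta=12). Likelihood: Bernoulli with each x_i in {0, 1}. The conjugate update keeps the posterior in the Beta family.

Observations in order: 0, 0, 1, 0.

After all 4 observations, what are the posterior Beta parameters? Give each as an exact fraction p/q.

alpha=7/2, beta=15

obs 1: x=0 → posterior Beta(5/2, 13)
obs 2: x=0 → posterior Beta(5/2, 14)
obs 3: x=1 → posterior Beta(7/2, 14)
obs 4: x=0 → posterior Beta(7/2, 15)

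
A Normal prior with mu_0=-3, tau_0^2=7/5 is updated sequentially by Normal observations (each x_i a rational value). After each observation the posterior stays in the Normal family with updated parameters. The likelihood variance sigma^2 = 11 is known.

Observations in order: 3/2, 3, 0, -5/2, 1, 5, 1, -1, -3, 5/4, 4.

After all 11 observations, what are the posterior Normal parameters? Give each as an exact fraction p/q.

mu_0=-373/528, tau_0^2=7/12

obs 1: x=3/2 → posterior Normal(-309/124, 77/62)
obs 2: x=3 → posterior Normal(-89/46, 77/69)
obs 3: x=0 → posterior Normal(-267/152, 77/76)
obs 4: x=-5/2 → posterior Normal(-151/83, 77/83)
obs 5: x=1 → posterior Normal(-8/5, 77/90)
obs 6: x=5 → posterior Normal(-109/97, 77/97)
obs 7: x=1 → posterior Normal(-51/52, 77/104)
obs 8: x=-1 → posterior Normal(-109/111, 77/111)
obs 9: x=-3 → posterior Normal(-65/59, 77/118)
obs 10: x=5/4 → posterior Normal(-97/100, 77/125)
obs 11: x=4 → posterior Normal(-373/528, 7/12)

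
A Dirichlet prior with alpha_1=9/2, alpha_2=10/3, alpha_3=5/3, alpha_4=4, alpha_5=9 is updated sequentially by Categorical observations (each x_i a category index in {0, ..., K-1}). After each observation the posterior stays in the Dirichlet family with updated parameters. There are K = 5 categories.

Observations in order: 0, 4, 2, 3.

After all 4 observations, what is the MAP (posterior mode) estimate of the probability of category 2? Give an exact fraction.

obs 1: x=0 → posterior Dirichlet(11/2, 10/3, 5/3, 4, 9)
obs 2: x=4 → posterior Dirichlet(11/2, 10/3, 5/3, 4, 10)
obs 3: x=2 → posterior Dirichlet(11/2, 10/3, 8/3, 4, 10)
obs 4: x=3 → posterior Dirichlet(11/2, 10/3, 8/3, 5, 10)

10/129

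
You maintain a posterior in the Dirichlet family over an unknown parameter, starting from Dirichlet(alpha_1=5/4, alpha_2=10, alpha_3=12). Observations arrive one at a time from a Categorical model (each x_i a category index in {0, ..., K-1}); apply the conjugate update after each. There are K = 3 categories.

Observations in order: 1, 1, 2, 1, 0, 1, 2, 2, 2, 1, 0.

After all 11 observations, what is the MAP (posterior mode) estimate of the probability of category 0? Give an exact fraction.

obs 1: x=1 → posterior Dirichlet(5/4, 11, 12)
obs 2: x=1 → posterior Dirichlet(5/4, 12, 12)
obs 3: x=2 → posterior Dirichlet(5/4, 12, 13)
obs 4: x=1 → posterior Dirichlet(5/4, 13, 13)
obs 5: x=0 → posterior Dirichlet(9/4, 13, 13)
obs 6: x=1 → posterior Dirichlet(9/4, 14, 13)
obs 7: x=2 → posterior Dirichlet(9/4, 14, 14)
obs 8: x=2 → posterior Dirichlet(9/4, 14, 15)
obs 9: x=2 → posterior Dirichlet(9/4, 14, 16)
obs 10: x=1 → posterior Dirichlet(9/4, 15, 16)
obs 11: x=0 → posterior Dirichlet(13/4, 15, 16)

9/125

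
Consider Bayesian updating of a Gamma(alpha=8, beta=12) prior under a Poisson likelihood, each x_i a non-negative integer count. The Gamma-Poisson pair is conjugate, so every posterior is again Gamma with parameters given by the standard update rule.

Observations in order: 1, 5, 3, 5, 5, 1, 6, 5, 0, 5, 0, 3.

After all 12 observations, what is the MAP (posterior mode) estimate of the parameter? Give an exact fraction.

obs 1: x=1 → posterior Gamma(9, 13)
obs 2: x=5 → posterior Gamma(14, 14)
obs 3: x=3 → posterior Gamma(17, 15)
obs 4: x=5 → posterior Gamma(22, 16)
obs 5: x=5 → posterior Gamma(27, 17)
obs 6: x=1 → posterior Gamma(28, 18)
obs 7: x=6 → posterior Gamma(34, 19)
obs 8: x=5 → posterior Gamma(39, 20)
obs 9: x=0 → posterior Gamma(39, 21)
obs 10: x=5 → posterior Gamma(44, 22)
obs 11: x=0 → posterior Gamma(44, 23)
obs 12: x=3 → posterior Gamma(47, 24)

23/12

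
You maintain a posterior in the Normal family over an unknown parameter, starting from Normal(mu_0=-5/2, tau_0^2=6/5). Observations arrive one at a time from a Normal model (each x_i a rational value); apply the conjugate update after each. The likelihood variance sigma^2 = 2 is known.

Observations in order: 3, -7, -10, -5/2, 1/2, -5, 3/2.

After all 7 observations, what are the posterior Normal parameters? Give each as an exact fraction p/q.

obs 1: x=3 → posterior Normal(-7/16, 3/4)
obs 2: x=-7 → posterior Normal(-49/22, 6/11)
obs 3: x=-10 → posterior Normal(-109/28, 3/7)
obs 4: x=-5/2 → posterior Normal(-62/17, 6/17)
obs 5: x=1/2 → posterior Normal(-121/40, 3/10)
obs 6: x=-5 → posterior Normal(-151/46, 6/23)
obs 7: x=3/2 → posterior Normal(-71/26, 3/13)

mu_0=-71/26, tau_0^2=3/13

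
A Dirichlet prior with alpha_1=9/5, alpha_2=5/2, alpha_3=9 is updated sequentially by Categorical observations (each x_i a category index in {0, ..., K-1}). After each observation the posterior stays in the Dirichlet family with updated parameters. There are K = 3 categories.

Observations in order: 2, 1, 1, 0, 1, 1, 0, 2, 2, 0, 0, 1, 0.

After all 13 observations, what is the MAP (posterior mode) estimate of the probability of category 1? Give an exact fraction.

65/233

obs 1: x=2 → posterior Dirichlet(9/5, 5/2, 10)
obs 2: x=1 → posterior Dirichlet(9/5, 7/2, 10)
obs 3: x=1 → posterior Dirichlet(9/5, 9/2, 10)
obs 4: x=0 → posterior Dirichlet(14/5, 9/2, 10)
obs 5: x=1 → posterior Dirichlet(14/5, 11/2, 10)
obs 6: x=1 → posterior Dirichlet(14/5, 13/2, 10)
obs 7: x=0 → posterior Dirichlet(19/5, 13/2, 10)
obs 8: x=2 → posterior Dirichlet(19/5, 13/2, 11)
obs 9: x=2 → posterior Dirichlet(19/5, 13/2, 12)
obs 10: x=0 → posterior Dirichlet(24/5, 13/2, 12)
obs 11: x=0 → posterior Dirichlet(29/5, 13/2, 12)
obs 12: x=1 → posterior Dirichlet(29/5, 15/2, 12)
obs 13: x=0 → posterior Dirichlet(34/5, 15/2, 12)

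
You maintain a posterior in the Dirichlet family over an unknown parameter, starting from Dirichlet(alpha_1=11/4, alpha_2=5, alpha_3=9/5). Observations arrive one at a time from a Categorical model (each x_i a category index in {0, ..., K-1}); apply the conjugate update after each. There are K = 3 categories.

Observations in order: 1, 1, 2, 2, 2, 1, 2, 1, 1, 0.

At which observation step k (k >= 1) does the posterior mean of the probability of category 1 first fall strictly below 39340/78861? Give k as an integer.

k = 5

obs 1: x=1 → posterior Dirichlet(11/4, 6, 9/5)
obs 2: x=1 → posterior Dirichlet(11/4, 7, 9/5)
obs 3: x=2 → posterior Dirichlet(11/4, 7, 14/5)
obs 4: x=2 → posterior Dirichlet(11/4, 7, 19/5)
obs 5: x=2 → posterior Dirichlet(11/4, 7, 24/5)
obs 6: x=1 → posterior Dirichlet(11/4, 8, 24/5)
obs 7: x=2 → posterior Dirichlet(11/4, 8, 29/5)
obs 8: x=1 → posterior Dirichlet(11/4, 9, 29/5)
obs 9: x=1 → posterior Dirichlet(11/4, 10, 29/5)
obs 10: x=0 → posterior Dirichlet(15/4, 10, 29/5)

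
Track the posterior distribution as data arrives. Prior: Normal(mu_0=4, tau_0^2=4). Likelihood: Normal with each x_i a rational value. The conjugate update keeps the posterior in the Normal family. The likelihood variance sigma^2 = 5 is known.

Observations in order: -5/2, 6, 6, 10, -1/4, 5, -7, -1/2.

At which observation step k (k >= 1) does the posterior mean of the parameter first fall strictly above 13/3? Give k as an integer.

obs 1: x=-5/2 → posterior Normal(10/9, 20/9)
obs 2: x=6 → posterior Normal(34/13, 20/13)
obs 3: x=6 → posterior Normal(58/17, 20/17)
obs 4: x=10 → posterior Normal(14/3, 20/21)
obs 5: x=-1/4 → posterior Normal(97/25, 4/5)
obs 6: x=5 → posterior Normal(117/29, 20/29)
obs 7: x=-7 → posterior Normal(89/33, 20/33)
obs 8: x=-1/2 → posterior Normal(87/37, 20/37)

k = 4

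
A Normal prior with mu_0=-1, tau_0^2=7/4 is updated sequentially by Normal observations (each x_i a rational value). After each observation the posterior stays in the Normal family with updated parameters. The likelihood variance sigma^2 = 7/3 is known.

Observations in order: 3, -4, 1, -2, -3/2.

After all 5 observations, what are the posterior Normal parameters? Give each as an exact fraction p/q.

mu_0=-29/38, tau_0^2=7/19

obs 1: x=3 → posterior Normal(5/7, 1)
obs 2: x=-4 → posterior Normal(-7/10, 7/10)
obs 3: x=1 → posterior Normal(-4/13, 7/13)
obs 4: x=-2 → posterior Normal(-5/8, 7/16)
obs 5: x=-3/2 → posterior Normal(-29/38, 7/19)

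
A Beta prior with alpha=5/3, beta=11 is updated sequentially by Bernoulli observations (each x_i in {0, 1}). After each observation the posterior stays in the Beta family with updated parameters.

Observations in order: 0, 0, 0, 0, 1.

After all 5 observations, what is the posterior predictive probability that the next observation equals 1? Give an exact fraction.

8/53

obs 1: x=0 → posterior Beta(5/3, 12)
obs 2: x=0 → posterior Beta(5/3, 13)
obs 3: x=0 → posterior Beta(5/3, 14)
obs 4: x=0 → posterior Beta(5/3, 15)
obs 5: x=1 → posterior Beta(8/3, 15)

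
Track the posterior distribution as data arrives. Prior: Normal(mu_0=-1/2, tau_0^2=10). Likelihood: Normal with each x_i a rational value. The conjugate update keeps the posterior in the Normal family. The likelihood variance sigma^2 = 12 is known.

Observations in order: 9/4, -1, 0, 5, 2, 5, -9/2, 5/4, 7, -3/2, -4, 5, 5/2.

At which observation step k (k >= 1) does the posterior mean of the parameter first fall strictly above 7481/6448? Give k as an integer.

obs 1: x=9/4 → posterior Normal(3/4, 60/11)
obs 2: x=-1 → posterior Normal(13/64, 15/4)
obs 3: x=0 → posterior Normal(13/84, 20/7)
obs 4: x=5 → posterior Normal(113/104, 30/13)
obs 5: x=2 → posterior Normal(153/124, 60/31)
obs 6: x=5 → posterior Normal(253/144, 5/3)
obs 7: x=-9/2 → posterior Normal(163/164, 60/41)
obs 8: x=5/4 → posterior Normal(47/46, 30/23)
obs 9: x=7 → posterior Normal(82/51, 20/17)
obs 10: x=-3/2 → posterior Normal(149/112, 15/14)
obs 11: x=-4 → posterior Normal(109/122, 60/61)
obs 12: x=5 → posterior Normal(53/44, 10/11)
obs 13: x=5/2 → posterior Normal(92/71, 60/71)

k = 5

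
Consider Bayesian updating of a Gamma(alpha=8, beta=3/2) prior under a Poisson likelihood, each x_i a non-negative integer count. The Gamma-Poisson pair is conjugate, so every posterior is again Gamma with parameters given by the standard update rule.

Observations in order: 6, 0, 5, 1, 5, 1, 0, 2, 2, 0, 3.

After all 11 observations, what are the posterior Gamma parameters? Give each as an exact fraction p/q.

obs 1: x=6 → posterior Gamma(14, 5/2)
obs 2: x=0 → posterior Gamma(14, 7/2)
obs 3: x=5 → posterior Gamma(19, 9/2)
obs 4: x=1 → posterior Gamma(20, 11/2)
obs 5: x=5 → posterior Gamma(25, 13/2)
obs 6: x=1 → posterior Gamma(26, 15/2)
obs 7: x=0 → posterior Gamma(26, 17/2)
obs 8: x=2 → posterior Gamma(28, 19/2)
obs 9: x=2 → posterior Gamma(30, 21/2)
obs 10: x=0 → posterior Gamma(30, 23/2)
obs 11: x=3 → posterior Gamma(33, 25/2)

alpha=33, beta=25/2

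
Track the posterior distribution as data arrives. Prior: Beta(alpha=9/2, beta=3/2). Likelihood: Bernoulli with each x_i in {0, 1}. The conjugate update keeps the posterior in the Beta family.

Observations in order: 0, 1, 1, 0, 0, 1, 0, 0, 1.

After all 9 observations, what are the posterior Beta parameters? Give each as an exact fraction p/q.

obs 1: x=0 → posterior Beta(9/2, 5/2)
obs 2: x=1 → posterior Beta(11/2, 5/2)
obs 3: x=1 → posterior Beta(13/2, 5/2)
obs 4: x=0 → posterior Beta(13/2, 7/2)
obs 5: x=0 → posterior Beta(13/2, 9/2)
obs 6: x=1 → posterior Beta(15/2, 9/2)
obs 7: x=0 → posterior Beta(15/2, 11/2)
obs 8: x=0 → posterior Beta(15/2, 13/2)
obs 9: x=1 → posterior Beta(17/2, 13/2)

alpha=17/2, beta=13/2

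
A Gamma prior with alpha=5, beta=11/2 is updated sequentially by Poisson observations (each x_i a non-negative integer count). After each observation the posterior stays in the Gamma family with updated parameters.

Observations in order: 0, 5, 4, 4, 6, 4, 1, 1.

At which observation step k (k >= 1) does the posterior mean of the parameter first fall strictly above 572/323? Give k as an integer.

obs 1: x=0 → posterior Gamma(5, 13/2)
obs 2: x=5 → posterior Gamma(10, 15/2)
obs 3: x=4 → posterior Gamma(14, 17/2)
obs 4: x=4 → posterior Gamma(18, 19/2)
obs 5: x=6 → posterior Gamma(24, 21/2)
obs 6: x=4 → posterior Gamma(28, 23/2)
obs 7: x=1 → posterior Gamma(29, 25/2)
obs 8: x=1 → posterior Gamma(30, 27/2)

k = 4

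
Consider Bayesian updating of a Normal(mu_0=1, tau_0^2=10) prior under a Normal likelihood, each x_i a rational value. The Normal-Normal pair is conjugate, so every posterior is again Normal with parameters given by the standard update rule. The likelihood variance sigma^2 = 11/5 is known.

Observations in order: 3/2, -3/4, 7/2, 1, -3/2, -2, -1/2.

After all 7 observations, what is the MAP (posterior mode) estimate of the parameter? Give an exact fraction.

147/722

obs 1: x=3/2 → posterior Normal(86/61, 110/61)
obs 2: x=-3/4 → posterior Normal(97/222, 110/111)
obs 3: x=7/2 → posterior Normal(447/322, 110/161)
obs 4: x=1 → posterior Normal(547/422, 110/211)
obs 5: x=-3/2 → posterior Normal(397/522, 110/261)
obs 6: x=-2 → posterior Normal(197/622, 110/311)
obs 7: x=-1/2 → posterior Normal(147/722, 110/361)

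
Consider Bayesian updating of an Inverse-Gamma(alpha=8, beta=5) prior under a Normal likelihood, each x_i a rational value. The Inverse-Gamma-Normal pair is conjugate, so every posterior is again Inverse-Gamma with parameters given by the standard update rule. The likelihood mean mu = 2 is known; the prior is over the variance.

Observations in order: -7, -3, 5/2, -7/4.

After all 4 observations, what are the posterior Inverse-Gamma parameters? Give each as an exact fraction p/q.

obs 1: x=-7 → posterior Inverse-Gamma(17/2, 91/2)
obs 2: x=-3 → posterior Inverse-Gamma(9, 58)
obs 3: x=5/2 → posterior Inverse-Gamma(19/2, 465/8)
obs 4: x=-7/4 → posterior Inverse-Gamma(10, 2085/32)

alpha=10, beta=2085/32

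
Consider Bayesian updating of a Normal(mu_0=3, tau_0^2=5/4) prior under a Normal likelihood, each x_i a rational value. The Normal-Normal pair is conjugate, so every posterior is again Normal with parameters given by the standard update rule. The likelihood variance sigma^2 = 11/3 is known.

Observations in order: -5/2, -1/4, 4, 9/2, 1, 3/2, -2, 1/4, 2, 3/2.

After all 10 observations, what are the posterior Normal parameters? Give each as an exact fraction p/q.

obs 1: x=-5/2 → posterior Normal(189/118, 55/59)
obs 2: x=-1/4 → posterior Normal(363/296, 55/74)
obs 3: x=4 → posterior Normal(603/356, 55/89)
obs 4: x=9/2 → posterior Normal(873/416, 55/104)
obs 5: x=1 → posterior Normal(933/476, 55/119)
obs 6: x=3/2 → posterior Normal(1023/536, 55/134)
obs 7: x=-2 → posterior Normal(903/596, 55/149)
obs 8: x=1/4 → posterior Normal(459/328, 55/164)
obs 9: x=2 → posterior Normal(519/358, 55/179)
obs 10: x=3/2 → posterior Normal(141/97, 55/194)

mu_0=141/97, tau_0^2=55/194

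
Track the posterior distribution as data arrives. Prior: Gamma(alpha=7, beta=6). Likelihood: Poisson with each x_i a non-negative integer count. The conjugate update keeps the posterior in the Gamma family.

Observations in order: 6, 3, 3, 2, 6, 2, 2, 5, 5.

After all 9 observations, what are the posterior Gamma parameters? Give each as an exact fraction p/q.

alpha=41, beta=15

obs 1: x=6 → posterior Gamma(13, 7)
obs 2: x=3 → posterior Gamma(16, 8)
obs 3: x=3 → posterior Gamma(19, 9)
obs 4: x=2 → posterior Gamma(21, 10)
obs 5: x=6 → posterior Gamma(27, 11)
obs 6: x=2 → posterior Gamma(29, 12)
obs 7: x=2 → posterior Gamma(31, 13)
obs 8: x=5 → posterior Gamma(36, 14)
obs 9: x=5 → posterior Gamma(41, 15)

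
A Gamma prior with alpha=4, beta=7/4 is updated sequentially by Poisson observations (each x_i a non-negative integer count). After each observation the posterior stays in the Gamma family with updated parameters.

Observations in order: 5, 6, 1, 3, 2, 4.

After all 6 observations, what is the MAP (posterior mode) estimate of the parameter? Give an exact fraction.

96/31

obs 1: x=5 → posterior Gamma(9, 11/4)
obs 2: x=6 → posterior Gamma(15, 15/4)
obs 3: x=1 → posterior Gamma(16, 19/4)
obs 4: x=3 → posterior Gamma(19, 23/4)
obs 5: x=2 → posterior Gamma(21, 27/4)
obs 6: x=4 → posterior Gamma(25, 31/4)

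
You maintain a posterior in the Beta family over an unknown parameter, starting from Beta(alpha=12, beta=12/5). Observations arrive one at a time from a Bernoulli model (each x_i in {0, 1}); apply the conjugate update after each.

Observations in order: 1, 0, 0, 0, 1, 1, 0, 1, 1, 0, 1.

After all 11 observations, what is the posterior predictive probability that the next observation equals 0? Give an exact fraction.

obs 1: x=1 → posterior Beta(13, 12/5)
obs 2: x=0 → posterior Beta(13, 17/5)
obs 3: x=0 → posterior Beta(13, 22/5)
obs 4: x=0 → posterior Beta(13, 27/5)
obs 5: x=1 → posterior Beta(14, 27/5)
obs 6: x=1 → posterior Beta(15, 27/5)
obs 7: x=0 → posterior Beta(15, 32/5)
obs 8: x=1 → posterior Beta(16, 32/5)
obs 9: x=1 → posterior Beta(17, 32/5)
obs 10: x=0 → posterior Beta(17, 37/5)
obs 11: x=1 → posterior Beta(18, 37/5)

37/127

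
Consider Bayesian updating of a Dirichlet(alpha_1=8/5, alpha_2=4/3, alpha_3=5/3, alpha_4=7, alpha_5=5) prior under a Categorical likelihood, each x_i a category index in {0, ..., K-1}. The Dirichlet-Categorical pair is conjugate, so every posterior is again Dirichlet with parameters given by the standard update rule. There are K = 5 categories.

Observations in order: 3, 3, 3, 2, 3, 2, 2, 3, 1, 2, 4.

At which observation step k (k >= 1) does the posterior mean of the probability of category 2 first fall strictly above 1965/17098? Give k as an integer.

k = 4

obs 1: x=3 → posterior Dirichlet(8/5, 4/3, 5/3, 8, 5)
obs 2: x=3 → posterior Dirichlet(8/5, 4/3, 5/3, 9, 5)
obs 3: x=3 → posterior Dirichlet(8/5, 4/3, 5/3, 10, 5)
obs 4: x=2 → posterior Dirichlet(8/5, 4/3, 8/3, 10, 5)
obs 5: x=3 → posterior Dirichlet(8/5, 4/3, 8/3, 11, 5)
obs 6: x=2 → posterior Dirichlet(8/5, 4/3, 11/3, 11, 5)
obs 7: x=2 → posterior Dirichlet(8/5, 4/3, 14/3, 11, 5)
obs 8: x=3 → posterior Dirichlet(8/5, 4/3, 14/3, 12, 5)
obs 9: x=1 → posterior Dirichlet(8/5, 7/3, 14/3, 12, 5)
obs 10: x=2 → posterior Dirichlet(8/5, 7/3, 17/3, 12, 5)
obs 11: x=4 → posterior Dirichlet(8/5, 7/3, 17/3, 12, 6)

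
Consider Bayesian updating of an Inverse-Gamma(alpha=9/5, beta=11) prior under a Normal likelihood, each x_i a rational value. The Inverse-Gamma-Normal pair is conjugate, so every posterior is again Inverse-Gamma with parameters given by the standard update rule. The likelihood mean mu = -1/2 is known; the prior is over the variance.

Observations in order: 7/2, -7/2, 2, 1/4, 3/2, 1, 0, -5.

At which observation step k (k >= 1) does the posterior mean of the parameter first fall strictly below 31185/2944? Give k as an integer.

obs 1: x=7/2 → posterior Inverse-Gamma(23/10, 19)
obs 2: x=-7/2 → posterior Inverse-Gamma(14/5, 47/2)
obs 3: x=2 → posterior Inverse-Gamma(33/10, 213/8)
obs 4: x=1/4 → posterior Inverse-Gamma(19/5, 861/32)
obs 5: x=3/2 → posterior Inverse-Gamma(43/10, 925/32)
obs 6: x=1 → posterior Inverse-Gamma(24/5, 961/32)
obs 7: x=0 → posterior Inverse-Gamma(53/10, 965/32)
obs 8: x=-5 → posterior Inverse-Gamma(29/5, 1289/32)

k = 4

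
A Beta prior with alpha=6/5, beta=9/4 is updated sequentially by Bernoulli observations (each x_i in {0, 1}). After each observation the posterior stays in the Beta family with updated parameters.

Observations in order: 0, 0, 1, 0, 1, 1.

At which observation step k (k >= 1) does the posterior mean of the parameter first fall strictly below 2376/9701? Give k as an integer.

k = 2

obs 1: x=0 → posterior Beta(6/5, 13/4)
obs 2: x=0 → posterior Beta(6/5, 17/4)
obs 3: x=1 → posterior Beta(11/5, 17/4)
obs 4: x=0 → posterior Beta(11/5, 21/4)
obs 5: x=1 → posterior Beta(16/5, 21/4)
obs 6: x=1 → posterior Beta(21/5, 21/4)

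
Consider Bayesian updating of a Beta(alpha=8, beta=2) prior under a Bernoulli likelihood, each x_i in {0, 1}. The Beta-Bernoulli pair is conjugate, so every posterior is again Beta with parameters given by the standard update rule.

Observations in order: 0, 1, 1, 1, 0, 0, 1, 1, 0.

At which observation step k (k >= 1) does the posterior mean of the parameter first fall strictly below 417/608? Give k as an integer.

k = 9

obs 1: x=0 → posterior Beta(8, 3)
obs 2: x=1 → posterior Beta(9, 3)
obs 3: x=1 → posterior Beta(10, 3)
obs 4: x=1 → posterior Beta(11, 3)
obs 5: x=0 → posterior Beta(11, 4)
obs 6: x=0 → posterior Beta(11, 5)
obs 7: x=1 → posterior Beta(12, 5)
obs 8: x=1 → posterior Beta(13, 5)
obs 9: x=0 → posterior Beta(13, 6)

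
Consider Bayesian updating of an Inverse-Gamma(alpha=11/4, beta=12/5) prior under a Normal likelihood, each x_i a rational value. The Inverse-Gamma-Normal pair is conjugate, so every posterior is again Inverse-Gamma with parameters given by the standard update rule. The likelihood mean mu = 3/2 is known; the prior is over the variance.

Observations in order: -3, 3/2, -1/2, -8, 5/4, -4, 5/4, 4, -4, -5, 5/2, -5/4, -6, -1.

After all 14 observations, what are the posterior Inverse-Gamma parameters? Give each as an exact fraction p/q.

obs 1: x=-3 → posterior Inverse-Gamma(13/4, 501/40)
obs 2: x=3/2 → posterior Inverse-Gamma(15/4, 501/40)
obs 3: x=-1/2 → posterior Inverse-Gamma(17/4, 581/40)
obs 4: x=-8 → posterior Inverse-Gamma(19/4, 1193/20)
obs 5: x=5/4 → posterior Inverse-Gamma(21/4, 9549/160)
obs 6: x=-4 → posterior Inverse-Gamma(23/4, 11969/160)
obs 7: x=5/4 → posterior Inverse-Gamma(25/4, 5987/80)
obs 8: x=4 → posterior Inverse-Gamma(27/4, 6237/80)
obs 9: x=-4 → posterior Inverse-Gamma(29/4, 7447/80)
obs 10: x=-5 → posterior Inverse-Gamma(31/4, 9137/80)
obs 11: x=5/2 → posterior Inverse-Gamma(33/4, 9177/80)
obs 12: x=-5/4 → posterior Inverse-Gamma(35/4, 18959/160)
obs 13: x=-6 → posterior Inverse-Gamma(37/4, 23459/160)
obs 14: x=-1 → posterior Inverse-Gamma(39/4, 23959/160)

alpha=39/4, beta=23959/160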